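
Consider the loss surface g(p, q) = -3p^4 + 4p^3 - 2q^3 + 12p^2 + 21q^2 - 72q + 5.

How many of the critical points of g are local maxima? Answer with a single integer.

2

g separates as a function of p plus a function of q, so ∇g=0 decouples.
∂g/∂p = -12p(p - 2)(p + 1) = 0 at p ∈ {-1, 0, 2}; ∂g/∂q = -6(q - 4)(q - 3) = 0 at q ∈ {3, 4}.
The Hessian is diagonal: diag(g_pp, g_qq). Second derivatives: g_pp(-1)=-36, g_pp(0)=24, g_pp(2)=-72; g_qq(3)=6, g_qq(4)=-6.
Local maxima occur where both diagonal entries negative: (-1, 4), (2, 4). Count: 2.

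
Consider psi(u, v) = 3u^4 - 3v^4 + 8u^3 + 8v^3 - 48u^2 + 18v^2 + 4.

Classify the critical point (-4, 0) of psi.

local minimum

The mixed partial ∂²psi/∂u∂v is 0, so the Hessian at any point is diag(psi_uu, psi_vv) = diag(12(3u^2 + 4u - 8), 12(-3v^2 + 4v + 3)).
At (-4, 0): H = diag(288, 36).
Both eigenvalues are positive, so H is positive definite: a local minimum.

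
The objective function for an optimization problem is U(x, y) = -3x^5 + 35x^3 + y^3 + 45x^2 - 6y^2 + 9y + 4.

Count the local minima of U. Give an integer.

U separates as a function of x plus a function of y, so ∇U=0 decouples.
∂U/∂x = -15x(x - 3)(x + 1)(x + 2) = 0 at x ∈ {-2, -1, 0, 3}; ∂U/∂y = 3(y - 3)(y - 1) = 0 at y ∈ {1, 3}.
The Hessian is diagonal: diag(U_xx, U_yy). Second derivatives: U_xx(-2)=150, U_xx(-1)=-60, U_xx(0)=90, U_xx(3)=-900; U_yy(1)=-6, U_yy(3)=6.
Local minima occur where both diagonal entries positive: (-2, 3), (0, 3). Count: 2.

2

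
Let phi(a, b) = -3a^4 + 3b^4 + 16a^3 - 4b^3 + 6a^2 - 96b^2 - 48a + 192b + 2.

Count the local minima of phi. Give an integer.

2

phi separates as a function of a plus a function of b, so ∇phi=0 decouples.
∂phi/∂a = -12(a - 4)(a - 1)(a + 1) = 0 at a ∈ {-1, 1, 4}; ∂phi/∂b = 12(b - 4)(b - 1)(b + 4) = 0 at b ∈ {-4, 1, 4}.
The Hessian is diagonal: diag(phi_aa, phi_bb). Second derivatives: phi_aa(-1)=-120, phi_aa(1)=72, phi_aa(4)=-180; phi_bb(-4)=480, phi_bb(1)=-180, phi_bb(4)=288.
Local minima occur where both diagonal entries positive: (1, -4), (1, 4). Count: 2.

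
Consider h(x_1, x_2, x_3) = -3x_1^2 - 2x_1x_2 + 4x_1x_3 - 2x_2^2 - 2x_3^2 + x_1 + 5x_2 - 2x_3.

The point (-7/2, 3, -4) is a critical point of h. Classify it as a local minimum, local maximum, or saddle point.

local maximum

The Hessian is constant: H = [[-6, -2, 4], [-2, -4, 0], [4, 0, -4]].
Leading principal minors: Δ₁ = -6, Δ₂ = 20, Δ₃ = -16.
The minors alternate sign starting negative (−, +, −), so H is negative definite: a local maximum.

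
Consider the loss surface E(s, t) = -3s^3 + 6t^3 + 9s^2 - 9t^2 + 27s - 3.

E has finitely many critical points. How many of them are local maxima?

E separates as a function of s plus a function of t, so ∇E=0 decouples.
∂E/∂s = -9(s - 3)(s + 1) = 0 at s ∈ {-1, 3}; ∂E/∂t = 18t(t - 1) = 0 at t ∈ {0, 1}.
The Hessian is diagonal: diag(E_ss, E_tt). Second derivatives: E_ss(-1)=36, E_ss(3)=-36; E_tt(0)=-18, E_tt(1)=18.
Local maxima occur where both diagonal entries negative: (3, 0). Count: 1.

1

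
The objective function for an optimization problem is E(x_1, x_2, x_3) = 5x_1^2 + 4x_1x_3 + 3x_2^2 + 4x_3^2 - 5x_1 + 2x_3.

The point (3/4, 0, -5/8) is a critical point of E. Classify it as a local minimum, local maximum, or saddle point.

local minimum

The Hessian is constant: H = [[10, 0, 4], [0, 6, 0], [4, 0, 8]].
Leading principal minors: Δ₁ = 10, Δ₂ = 60, Δ₃ = 384.
All leading minors are positive, so H is positive definite: a local minimum.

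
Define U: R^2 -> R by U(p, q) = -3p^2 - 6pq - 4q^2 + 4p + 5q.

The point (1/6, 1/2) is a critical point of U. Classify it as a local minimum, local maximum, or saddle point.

local maximum

The Hessian of U is constant: H = [[-6, -6], [-6, -8]].
det(H) = (-6)·(-8) − (-6)² = 12.
det(H) > 0 and tr(H) = -14 < 0, so H is negative definite and the point is a local maximum.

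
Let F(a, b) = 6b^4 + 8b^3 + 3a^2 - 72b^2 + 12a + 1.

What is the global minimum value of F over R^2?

-389

F(a,b) separates as P(a) + Q(b) + 1, so its minimum is min P + min Q + 1.
P'(a) = 6a + 12 vanishes at a ∈ {-2}; Q'(b) = 24b(b - 2)(b + 3) vanishes at b ∈ {-3, 0, 2}.
Local minima of P (where P''>0): P(-2)=-12. Local minima of Q: Q(-3)=-378, Q(2)=-128.
So the global minimum of F is P(-2) + Q(-3) + 1 = -12 − 378 + 1 = -389, attained at (-2, -3).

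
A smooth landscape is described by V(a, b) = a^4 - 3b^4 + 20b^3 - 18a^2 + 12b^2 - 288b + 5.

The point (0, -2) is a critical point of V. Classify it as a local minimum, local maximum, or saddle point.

local maximum

The mixed partial ∂²V/∂a∂b is 0, so the Hessian at any point is diag(V_aa, V_bb) = diag(12(a^2 - 3), 12(-3b^2 + 10b + 2)).
At (0, -2): H = diag(-36, -360).
Both eigenvalues are negative, so H is negative definite: a local maximum.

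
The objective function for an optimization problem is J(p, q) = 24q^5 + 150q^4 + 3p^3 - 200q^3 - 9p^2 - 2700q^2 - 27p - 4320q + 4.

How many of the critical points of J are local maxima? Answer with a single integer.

J separates as a function of p plus a function of q, so ∇J=0 decouples.
∂J/∂p = 9(p - 3)(p + 1) = 0 at p ∈ {-1, 3}; ∂J/∂q = 120(q - 3)(q + 1)(q + 3)(q + 4) = 0 at q ∈ {-4, -3, -1, 3}.
The Hessian is diagonal: diag(J_pp, J_qq). Second derivatives: J_pp(-1)=-36, J_pp(3)=36; J_qq(-4)=-2520, J_qq(-3)=1440, J_qq(-1)=-2880, J_qq(3)=20160.
Local maxima occur where both diagonal entries negative: (-1, -4), (-1, -1). Count: 2.

2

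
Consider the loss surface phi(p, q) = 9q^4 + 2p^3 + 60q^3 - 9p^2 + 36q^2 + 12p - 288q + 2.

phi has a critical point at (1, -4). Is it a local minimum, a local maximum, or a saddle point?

saddle point

The mixed partial ∂²phi/∂p∂q is 0, so the Hessian at any point is diag(phi_pp, phi_qq) = diag(6(2p - 3), 36(3q^2 + 10q + 2)).
At (1, -4): H = diag(-6, 360).
The eigenvalues have opposite signs, so H is indefinite: a saddle point.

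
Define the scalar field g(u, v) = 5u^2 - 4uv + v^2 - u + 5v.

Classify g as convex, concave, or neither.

convex

g is quadratic, so its Hessian is the constant matrix H = [[10, -4], [-4, 2]].
det(H) = 4, tr(H) = 12.
det(H) > 0 and tr(H) > 0, so H is positive definite everywhere: convex.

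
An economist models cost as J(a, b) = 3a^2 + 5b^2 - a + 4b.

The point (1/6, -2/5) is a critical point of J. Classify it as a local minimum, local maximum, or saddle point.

The Hessian of J is constant: H = [[6, 0], [0, 10]].
det(H) = 6·10 − 0² = 60.
det(H) > 0 and tr(H) = 16 > 0, so H is positive definite and the point is a local minimum.

local minimum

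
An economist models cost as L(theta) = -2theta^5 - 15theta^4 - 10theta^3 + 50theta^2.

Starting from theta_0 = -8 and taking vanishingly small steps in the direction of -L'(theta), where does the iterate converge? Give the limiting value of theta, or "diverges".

-5

L'(theta) = -10theta(theta - 1)(theta + 2)(theta + 5), so L'(-8) = -12960.
Gradient descent moves in the -L' direction, i.e. theta is increasing.
The nearest critical point in that direction is theta = -5, where L'' = 900 > 0 (a local minimum). The iterate converges there.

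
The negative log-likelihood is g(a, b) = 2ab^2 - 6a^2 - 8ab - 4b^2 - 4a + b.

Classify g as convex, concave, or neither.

neither

The term 2ab^2 is cubic, so the Hessian is not constant.
∂²g/∂b² = 4a - 8, which takes both signs as a varies (negative for sufficiently negative a). A diagonal entry of the Hessian changing sign means the Hessian is neither positive- nor negative-semidefinite on all of R^2.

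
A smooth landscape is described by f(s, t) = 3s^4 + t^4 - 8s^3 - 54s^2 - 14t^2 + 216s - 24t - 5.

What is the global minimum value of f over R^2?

f(s,t) separates as P(s) + Q(t) − 5, so its minimum is min P + min Q − 5.
P'(s) = 12(s - 3)(s - 2)(s + 3) vanishes at s ∈ {-3, 2, 3}; Q'(t) = 4(t - 3)(t + 1)(t + 2) vanishes at t ∈ {-2, -1, 3}.
Local minima of P (where P''>0): P(-3)=-675, P(3)=189. Local minima of Q: Q(-2)=8, Q(3)=-117.
So the global minimum of f is P(-3) + Q(3) − 5 = -675 − 117 − 5 = -797, attained at (-3, 3).

-797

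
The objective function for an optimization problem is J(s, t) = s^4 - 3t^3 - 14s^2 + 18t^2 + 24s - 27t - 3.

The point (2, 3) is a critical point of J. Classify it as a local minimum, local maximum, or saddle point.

The mixed partial ∂²J/∂s∂t is 0, so the Hessian at any point is diag(J_ss, J_tt) = diag(4(3s^2 - 7), 18(-t + 2)).
At (2, 3): H = diag(20, -18).
The eigenvalues have opposite signs, so H is indefinite: a saddle point.

saddle point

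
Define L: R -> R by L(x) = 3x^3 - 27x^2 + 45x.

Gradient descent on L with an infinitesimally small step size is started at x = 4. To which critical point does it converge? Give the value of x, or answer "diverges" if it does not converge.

L'(x) = 9(x - 5)(x - 1), so L'(4) = -27.
Gradient descent moves in the -L' direction, i.e. x is increasing.
The nearest critical point in that direction is x = 5, where L'' = 36 > 0 (a local minimum). The iterate converges there.

5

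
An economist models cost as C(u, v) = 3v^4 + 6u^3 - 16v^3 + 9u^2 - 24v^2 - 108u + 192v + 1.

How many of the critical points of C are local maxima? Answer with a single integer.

C separates as a function of u plus a function of v, so ∇C=0 decouples.
∂C/∂u = 18(u - 2)(u + 3) = 0 at u ∈ {-3, 2}; ∂C/∂v = 12(v - 4)(v - 2)(v + 2) = 0 at v ∈ {-2, 2, 4}.
The Hessian is diagonal: diag(C_uu, C_vv). Second derivatives: C_uu(-3)=-90, C_uu(2)=90; C_vv(-2)=288, C_vv(2)=-96, C_vv(4)=144.
Local maxima occur where both diagonal entries negative: (-3, 2). Count: 1.

1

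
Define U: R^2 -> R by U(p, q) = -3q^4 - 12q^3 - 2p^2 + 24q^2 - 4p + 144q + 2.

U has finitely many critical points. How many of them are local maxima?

U separates as a function of p plus a function of q, so ∇U=0 decouples.
∂U/∂p = -4(p + 1) = 0 at p ∈ {-1}; ∂U/∂q = -12(q - 2)(q + 2)(q + 3) = 0 at q ∈ {-3, -2, 2}.
The Hessian is diagonal: diag(U_pp, U_qq). Second derivatives: U_pp(-1)=-4; U_qq(-3)=-60, U_qq(-2)=48, U_qq(2)=-240.
Local maxima occur where both diagonal entries negative: (-1, -3), (-1, 2). Count: 2.

2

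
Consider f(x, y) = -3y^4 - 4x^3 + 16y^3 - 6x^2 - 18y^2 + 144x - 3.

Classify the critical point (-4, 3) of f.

saddle point

The mixed partial ∂²f/∂x∂y is 0, so the Hessian at any point is diag(f_xx, f_yy) = diag(-12(2x + 1), 12(-3y^2 + 8y - 3)).
At (-4, 3): H = diag(84, -72).
The eigenvalues have opposite signs, so H is indefinite: a saddle point.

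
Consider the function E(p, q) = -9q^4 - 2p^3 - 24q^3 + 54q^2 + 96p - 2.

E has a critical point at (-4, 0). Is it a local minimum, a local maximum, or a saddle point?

The mixed partial ∂²E/∂p∂q is 0, so the Hessian at any point is diag(E_pp, E_qq) = diag(-12p, 36(-3q^2 - 4q + 3)).
At (-4, 0): H = diag(48, 108).
Both eigenvalues are positive, so H is positive definite: a local minimum.

local minimum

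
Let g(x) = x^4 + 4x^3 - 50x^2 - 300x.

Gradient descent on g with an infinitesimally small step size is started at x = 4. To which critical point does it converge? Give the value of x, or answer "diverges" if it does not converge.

g'(x) = 4(x - 5)(x + 3)(x + 5), so g'(4) = -252.
Gradient descent moves in the -g' direction, i.e. x is increasing.
The nearest critical point in that direction is x = 5, where g'' = 320 > 0 (a local minimum). The iterate converges there.

5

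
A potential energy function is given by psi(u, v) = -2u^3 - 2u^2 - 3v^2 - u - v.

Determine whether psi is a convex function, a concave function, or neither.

The term -2u^3 is cubic, so the Hessian is not constant.
∂²psi/∂u² = -12u - 4, which takes both signs as u varies (negative for sufficiently large u). A diagonal entry of the Hessian changing sign means the Hessian is neither positive- nor negative-semidefinite on all of R^2.

neither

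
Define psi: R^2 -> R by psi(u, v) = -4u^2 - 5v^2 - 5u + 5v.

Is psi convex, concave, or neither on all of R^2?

psi is quadratic, so its Hessian is the constant matrix H = [[-8, 0], [0, -10]].
det(H) = 80, tr(H) = -18.
det(H) > 0 and tr(H) < 0, so H is negative definite everywhere: concave.

concave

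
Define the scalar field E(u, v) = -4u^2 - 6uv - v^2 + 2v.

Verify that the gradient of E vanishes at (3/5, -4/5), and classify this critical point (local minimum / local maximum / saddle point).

∇E = (-8u - 6v, -6u - 2v + 2); substituting (3/5, -4/5) gives ∇E = (0, 0), so (3/5, -4/5) is indeed a critical point.
The Hessian of E is constant: H = [[-8, -6], [-6, -2]].
det(H) = (-8)·(-2) − (-6)² = -20.
Since det(H) < 0, H is indefinite and the critical point is a saddle point.

saddle point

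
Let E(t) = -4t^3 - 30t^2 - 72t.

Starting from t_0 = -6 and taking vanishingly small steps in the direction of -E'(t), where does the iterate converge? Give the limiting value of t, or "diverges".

E'(t) = -12(t + 2)(t + 3), so E'(-6) = -144.
Gradient descent moves in the -E' direction, i.e. t is increasing.
The nearest critical point in that direction is t = -3, where E'' = 12 > 0 (a local minimum). The iterate converges there.

-3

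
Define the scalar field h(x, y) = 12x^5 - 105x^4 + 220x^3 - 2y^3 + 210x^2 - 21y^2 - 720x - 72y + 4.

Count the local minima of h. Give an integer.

2

h separates as a function of x plus a function of y, so ∇h=0 decouples.
∂h/∂x = 60(x - 4)(x - 3)(x - 1)(x + 1) = 0 at x ∈ {-1, 1, 3, 4}; ∂h/∂y = -6(y + 3)(y + 4) = 0 at y ∈ {-4, -3}.
The Hessian is diagonal: diag(h_xx, h_yy). Second derivatives: h_xx(-1)=-2400, h_xx(1)=720, h_xx(3)=-480, h_xx(4)=900; h_yy(-4)=6, h_yy(-3)=-6.
Local minima occur where both diagonal entries positive: (1, -4), (4, -4). Count: 2.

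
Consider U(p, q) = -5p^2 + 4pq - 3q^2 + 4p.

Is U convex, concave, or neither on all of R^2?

concave

U is quadratic, so its Hessian is the constant matrix H = [[-10, 4], [4, -6]].
det(H) = 44, tr(H) = -16.
det(H) > 0 and tr(H) < 0, so H is negative definite everywhere: concave.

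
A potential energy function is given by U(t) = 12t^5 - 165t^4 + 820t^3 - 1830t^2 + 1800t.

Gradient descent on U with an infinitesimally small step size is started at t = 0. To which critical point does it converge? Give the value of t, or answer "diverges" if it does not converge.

U'(t) = 60(t - 5)(t - 3)(t - 2)(t - 1), so U'(0) = 1800.
Gradient descent moves in the -U' direction, i.e. t is decreasing.
There is no critical point below t=0, and U' keeps the same sign, so the iterate runs off to −∞.

diverges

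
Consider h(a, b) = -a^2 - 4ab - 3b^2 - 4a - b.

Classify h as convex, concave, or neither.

h is quadratic, so its Hessian is the constant matrix H = [[-2, -4], [-4, -6]].
det(H) = -4, tr(H) = -8.
det(H) < 0, so H is indefinite: neither convex nor concave.

neither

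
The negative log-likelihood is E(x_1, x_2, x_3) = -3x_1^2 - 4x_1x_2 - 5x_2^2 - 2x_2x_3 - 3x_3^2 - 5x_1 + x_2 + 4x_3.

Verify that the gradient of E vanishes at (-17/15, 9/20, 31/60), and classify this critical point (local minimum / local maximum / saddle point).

∇E = (-6x_1 - 4x_2 - 5, -4x_1 - 10x_2 - 2x_3 + 1, -2x_2 - 6x_3 + 4); substituting (-17/15, 9/20, 31/60) gives ∇E = (0, 0, 0), so (-17/15, 9/20, 31/60) is indeed a critical point.
The Hessian is constant: H = [[-6, -4, 0], [-4, -10, -2], [0, -2, -6]].
Leading principal minors: Δ₁ = -6, Δ₂ = 44, Δ₃ = -240.
The minors alternate sign starting negative (−, +, −), so H is negative definite: a local maximum.

local maximum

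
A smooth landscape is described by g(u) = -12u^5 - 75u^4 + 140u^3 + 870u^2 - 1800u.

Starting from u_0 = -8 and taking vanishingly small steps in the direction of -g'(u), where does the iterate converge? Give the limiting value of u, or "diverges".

-5

g'(u) = -60(u - 2)(u - 1)(u + 3)(u + 5), so g'(-8) = -81000.
Gradient descent moves in the -g' direction, i.e. u is increasing.
The nearest critical point in that direction is u = -5, where g'' = 5040 > 0 (a local minimum). The iterate converges there.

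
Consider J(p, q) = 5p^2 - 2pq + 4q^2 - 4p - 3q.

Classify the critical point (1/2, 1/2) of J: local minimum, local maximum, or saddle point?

local minimum

The Hessian of J is constant: H = [[10, -2], [-2, 8]].
det(H) = 10·8 − (-2)² = 76.
det(H) > 0 and tr(H) = 18 > 0, so H is positive definite and the point is a local minimum.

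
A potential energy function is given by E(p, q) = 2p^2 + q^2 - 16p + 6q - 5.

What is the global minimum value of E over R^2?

E(p,q) separates as A(p) + B(q) − 5, so its minimum is min A + min B − 5.
A'(p) = 4p - 16 vanishes at p ∈ {4}; B'(q) = 2q + 6 vanishes at q ∈ {-3}.
Local minima of A (where A''>0): A(4)=-32. Local minima of B: B(-3)=-9.
So the global minimum of E is A(4) + B(-3) − 5 = -32 − 9 − 5 = -46, attained at (4, -3).

-46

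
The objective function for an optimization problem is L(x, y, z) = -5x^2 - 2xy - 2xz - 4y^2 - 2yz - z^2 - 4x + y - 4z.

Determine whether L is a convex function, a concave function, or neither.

L is quadratic, so its Hessian is the constant matrix H = [[-10, -2, -2], [-2, -8, -2], [-2, -2, -2]].
Leading principal minors: -10, 76, -96.
Signs alternate −, +, − ⇒ H ≺ 0 ⇒ concave.

concave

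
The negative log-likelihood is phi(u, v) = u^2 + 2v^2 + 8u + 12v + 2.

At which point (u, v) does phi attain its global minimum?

(-4, -3)

phi(u,v) separates as P(u) + Q(v) + 2, so its minimum is min P + min Q + 2.
P'(u) = 2u + 8 vanishes at u ∈ {-4}; Q'(v) = 4v + 12 vanishes at v ∈ {-3}.
Local minima of P (where P''>0): P(-4)=-16. Local minima of Q: Q(-3)=-18.
So the global minimum of phi is P(-4) + Q(-3) + 2 = -16 − 18 + 2 = -32, attained at (-4, -3).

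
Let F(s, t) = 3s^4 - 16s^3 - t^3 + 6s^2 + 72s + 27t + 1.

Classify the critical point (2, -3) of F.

saddle point

The mixed partial ∂²F/∂s∂t is 0, so the Hessian at any point is diag(F_ss, F_tt) = diag(12(3s^2 - 8s + 1), -6t).
At (2, -3): H = diag(-36, 18).
The eigenvalues have opposite signs, so H is indefinite: a saddle point.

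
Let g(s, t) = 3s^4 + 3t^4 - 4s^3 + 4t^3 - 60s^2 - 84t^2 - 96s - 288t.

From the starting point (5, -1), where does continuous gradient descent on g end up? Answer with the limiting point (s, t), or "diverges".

g is separable, so gradient descent decouples: s follows -∂g/∂s, t follows -∂g/∂t.
∂g/∂s = 12(s - 4)(s + 1)(s + 2); at s=5 this is 504, so s decreases.
∂g/∂t = 12(t - 4)(t + 2)(t + 3); at t=-1 this is -120, so t increases.
s converges to its nearest critical value 4 (a local min of the s-part); t converges to 4. The iterate converges to (4, 4).

(4, 4)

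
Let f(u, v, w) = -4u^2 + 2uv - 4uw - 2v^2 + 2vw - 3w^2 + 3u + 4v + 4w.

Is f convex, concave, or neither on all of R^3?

f is quadratic, so its Hessian is the constant matrix H = [[-8, 2, -4], [2, -4, 2], [-4, 2, -6]].
Leading principal minors: -8, 28, -104.
Signs alternate −, +, − ⇒ H ≺ 0 ⇒ concave.

concave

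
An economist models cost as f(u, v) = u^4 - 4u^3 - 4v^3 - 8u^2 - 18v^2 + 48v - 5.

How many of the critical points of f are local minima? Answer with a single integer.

f separates as a function of u plus a function of v, so ∇f=0 decouples.
∂f/∂u = 4u(u - 4)(u + 1) = 0 at u ∈ {-1, 0, 4}; ∂f/∂v = -12(v - 1)(v + 4) = 0 at v ∈ {-4, 1}.
The Hessian is diagonal: diag(f_uu, f_vv). Second derivatives: f_uu(-1)=20, f_uu(0)=-16, f_uu(4)=80; f_vv(-4)=60, f_vv(1)=-60.
Local minima occur where both diagonal entries positive: (-1, -4), (4, -4). Count: 2.

2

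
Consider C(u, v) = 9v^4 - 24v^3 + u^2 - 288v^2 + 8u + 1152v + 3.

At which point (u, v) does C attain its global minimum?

(-4, -4)

C(u,v) separates as P(u) + Q(v) + 3, so its minimum is min P + min Q + 3.
P'(u) = 2u + 8 vanishes at u ∈ {-4}; Q'(v) = 36(v - 4)(v - 2)(v + 4) vanishes at v ∈ {-4, 2, 4}.
Local minima of P (where P''>0): P(-4)=-16. Local minima of Q: Q(-4)=-5376, Q(4)=768.
So the global minimum of C is P(-4) + Q(-4) + 3 = -16 − 5376 + 3 = -5389, attained at (-4, -4).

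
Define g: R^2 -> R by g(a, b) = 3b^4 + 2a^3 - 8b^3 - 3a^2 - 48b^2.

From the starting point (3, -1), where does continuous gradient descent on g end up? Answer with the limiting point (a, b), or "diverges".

(1, -2)

g is separable, so gradient descent decouples: a follows -∂g/∂a, b follows -∂g/∂b.
∂g/∂a = 6a(a - 1); at a=3 this is 36, so a decreases.
∂g/∂b = 12b(b - 4)(b + 2); at b=-1 this is 60, so b decreases.
a converges to its nearest critical value 1 (a local min of the a-part); b converges to -2. The iterate converges to (1, -2).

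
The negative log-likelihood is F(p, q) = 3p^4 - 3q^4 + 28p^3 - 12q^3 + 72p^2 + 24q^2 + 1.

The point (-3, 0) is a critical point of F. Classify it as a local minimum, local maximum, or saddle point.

The mixed partial ∂²F/∂p∂q is 0, so the Hessian at any point is diag(F_pp, F_qq) = diag(12(3p^2 + 14p + 12), 12(-3q^2 - 6q + 4)).
At (-3, 0): H = diag(-36, 48).
The eigenvalues have opposite signs, so H is indefinite: a saddle point.

saddle point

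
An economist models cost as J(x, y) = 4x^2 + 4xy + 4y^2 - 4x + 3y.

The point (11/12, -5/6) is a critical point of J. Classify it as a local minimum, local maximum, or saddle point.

local minimum

The Hessian of J is constant: H = [[8, 4], [4, 8]].
det(H) = 8·8 − 4² = 48.
det(H) > 0 and tr(H) = 16 > 0, so H is positive definite and the point is a local minimum.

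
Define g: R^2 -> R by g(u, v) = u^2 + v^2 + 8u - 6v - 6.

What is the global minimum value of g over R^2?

-31

g(u,v) separates as P(u) + Q(v) − 6, so its minimum is min P + min Q − 6.
P'(u) = 2u + 8 vanishes at u ∈ {-4}; Q'(v) = 2v - 6 vanishes at v ∈ {3}.
Local minima of P (where P''>0): P(-4)=-16. Local minima of Q: Q(3)=-9.
So the global minimum of g is P(-4) + Q(3) − 6 = -16 − 9 − 6 = -31, attained at (-4, 3).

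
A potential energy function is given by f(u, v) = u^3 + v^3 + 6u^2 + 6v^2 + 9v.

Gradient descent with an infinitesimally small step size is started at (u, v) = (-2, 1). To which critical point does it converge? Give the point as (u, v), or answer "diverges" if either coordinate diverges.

f is separable, so gradient descent decouples: u follows -∂f/∂u, v follows -∂f/∂v.
∂f/∂u = 3u(u + 4); at u=-2 this is -12, so u increases.
∂f/∂v = 3(v + 1)(v + 3); at v=1 this is 24, so v decreases.
u converges to its nearest critical value 0 (a local min of the u-part); v converges to -1. The iterate converges to (0, -1).

(0, -1)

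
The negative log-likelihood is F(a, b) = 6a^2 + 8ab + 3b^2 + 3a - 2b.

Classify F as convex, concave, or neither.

convex

F is quadratic, so its Hessian is the constant matrix H = [[12, 8], [8, 6]].
det(H) = 8, tr(H) = 18.
det(H) > 0 and tr(H) > 0, so H is positive definite everywhere: convex.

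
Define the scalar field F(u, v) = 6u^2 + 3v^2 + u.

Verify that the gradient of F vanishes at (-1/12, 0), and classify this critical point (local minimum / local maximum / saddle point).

∇F = (12u + 1, 6v); substituting (-1/12, 0) gives ∇F = (0, 0), so (-1/12, 0) is indeed a critical point.
The Hessian of F is constant: H = [[12, 0], [0, 6]].
det(H) = 12·6 − 0² = 72.
det(H) > 0 and tr(H) = 18 > 0, so H is positive definite and the point is a local minimum.

local minimum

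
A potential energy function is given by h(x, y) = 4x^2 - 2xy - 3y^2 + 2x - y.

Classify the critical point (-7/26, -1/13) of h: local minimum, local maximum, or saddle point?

saddle point

The Hessian of h is constant: H = [[8, -2], [-2, -6]].
det(H) = 8·(-6) − (-2)² = -52.
Since det(H) < 0, H is indefinite and the critical point is a saddle point.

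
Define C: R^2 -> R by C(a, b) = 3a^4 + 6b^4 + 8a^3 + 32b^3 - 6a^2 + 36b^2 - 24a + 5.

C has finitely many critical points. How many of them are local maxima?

C separates as a function of a plus a function of b, so ∇C=0 decouples.
∂C/∂a = 12(a - 1)(a + 1)(a + 2) = 0 at a ∈ {-2, -1, 1}; ∂C/∂b = 24b(b + 1)(b + 3) = 0 at b ∈ {-3, -1, 0}.
The Hessian is diagonal: diag(C_aa, C_bb). Second derivatives: C_aa(-2)=36, C_aa(-1)=-24, C_aa(1)=72; C_bb(-3)=144, C_bb(-1)=-48, C_bb(0)=72.
Local maxima occur where both diagonal entries negative: (-1, -1). Count: 1.

1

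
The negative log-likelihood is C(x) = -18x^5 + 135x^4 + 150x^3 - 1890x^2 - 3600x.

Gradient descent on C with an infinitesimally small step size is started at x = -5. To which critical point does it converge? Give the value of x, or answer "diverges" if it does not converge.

-2

C'(x) = -90(x - 5)(x - 4)(x + 1)(x + 2), so C'(-5) = -97200.
Gradient descent moves in the -C' direction, i.e. x is increasing.
The nearest critical point in that direction is x = -2, where C'' = 3780 > 0 (a local minimum). The iterate converges there.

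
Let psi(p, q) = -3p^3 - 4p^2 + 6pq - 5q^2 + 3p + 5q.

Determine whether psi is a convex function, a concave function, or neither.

The term -3p^3 is cubic, so the Hessian is not constant.
∂²psi/∂p² = -18p - 8, which takes both signs as p varies (negative for sufficiently large p). A diagonal entry of the Hessian changing sign means the Hessian is neither positive- nor negative-semidefinite on all of R^2.

neither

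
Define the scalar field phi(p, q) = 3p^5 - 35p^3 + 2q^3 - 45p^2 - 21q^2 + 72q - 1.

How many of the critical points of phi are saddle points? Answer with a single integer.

4

phi separates as a function of p plus a function of q, so ∇phi=0 decouples.
∂phi/∂p = 15p(p - 3)(p + 1)(p + 2) = 0 at p ∈ {-2, -1, 0, 3}; ∂phi/∂q = 6(q - 4)(q - 3) = 0 at q ∈ {3, 4}.
The Hessian is diagonal: diag(phi_pp, phi_qq). Second derivatives: phi_pp(-2)=-150, phi_pp(-1)=60, phi_pp(0)=-90, phi_pp(3)=900; phi_qq(3)=-6, phi_qq(4)=6.
Saddle points occur where the two diagonal entries have opposite signs: (-2, 4), (-1, 3), (0, 4), (3, 3). Count: 4.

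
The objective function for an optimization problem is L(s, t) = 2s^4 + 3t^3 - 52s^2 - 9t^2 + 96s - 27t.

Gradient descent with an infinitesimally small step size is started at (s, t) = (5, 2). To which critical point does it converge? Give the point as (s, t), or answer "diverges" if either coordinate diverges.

L is separable, so gradient descent decouples: s follows -∂L/∂s, t follows -∂L/∂t.
∂L/∂s = 8(s - 3)(s - 1)(s + 4); at s=5 this is 576, so s decreases.
∂L/∂t = 9(t - 3)(t + 1); at t=2 this is -27, so t increases.
s converges to its nearest critical value 3 (a local min of the s-part); t converges to 3. The iterate converges to (3, 3).

(3, 3)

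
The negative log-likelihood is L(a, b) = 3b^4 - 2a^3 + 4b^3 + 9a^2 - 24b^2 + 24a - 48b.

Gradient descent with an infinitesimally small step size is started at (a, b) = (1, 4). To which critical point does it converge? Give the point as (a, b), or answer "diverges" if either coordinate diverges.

(-1, 2)

L is separable, so gradient descent decouples: a follows -∂L/∂a, b follows -∂L/∂b.
∂L/∂a = -6(a - 4)(a + 1); at a=1 this is 36, so a decreases.
∂L/∂b = 12(b - 2)(b + 1)(b + 2); at b=4 this is 720, so b decreases.
a converges to its nearest critical value -1 (a local min of the a-part); b converges to 2. The iterate converges to (-1, 2).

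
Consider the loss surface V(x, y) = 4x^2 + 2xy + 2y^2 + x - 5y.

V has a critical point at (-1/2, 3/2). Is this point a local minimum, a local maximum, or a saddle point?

local minimum

The Hessian of V is constant: H = [[8, 2], [2, 4]].
det(H) = 8·4 − 2² = 28.
det(H) > 0 and tr(H) = 12 > 0, so H is positive definite and the point is a local minimum.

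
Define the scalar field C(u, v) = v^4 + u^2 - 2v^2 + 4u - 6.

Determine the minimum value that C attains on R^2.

C(u,v) separates as P(u) + Q(v) − 6, so its minimum is min P + min Q − 6.
P'(u) = 2u + 4 vanishes at u ∈ {-2}; Q'(v) = 4v(v - 1)(v + 1) vanishes at v ∈ {-1, 0, 1}.
Local minima of P (where P''>0): P(-2)=-4. Local minima of Q: Q(-1)=-1, Q(1)=-1.
So the global minimum of C is P(-2) + Q(-1) − 6 = -4 − 1 − 6 = -11, attained at (-2, -1).

-11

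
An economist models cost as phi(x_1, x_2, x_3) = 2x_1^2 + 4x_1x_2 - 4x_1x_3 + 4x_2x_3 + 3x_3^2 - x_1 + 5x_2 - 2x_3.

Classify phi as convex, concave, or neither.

neither

phi is quadratic, so its Hessian is the constant matrix H = [[4, 4, -4], [4, 0, 4], [-4, 4, 6]].
Leading principal minors: 4, -16, -288.
Neither pattern holds ⇒ H is indefinite ⇒ neither convex nor concave.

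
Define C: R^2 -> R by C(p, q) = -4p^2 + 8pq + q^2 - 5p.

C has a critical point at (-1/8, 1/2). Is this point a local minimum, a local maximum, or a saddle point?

The Hessian of C is constant: H = [[-8, 8], [8, 2]].
det(H) = (-8)·2 − 8² = -80.
Since det(H) < 0, H is indefinite and the critical point is a saddle point.

saddle point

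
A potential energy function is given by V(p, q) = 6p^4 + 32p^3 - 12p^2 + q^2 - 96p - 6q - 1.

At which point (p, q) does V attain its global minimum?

V(p,q) separates as A(p) + B(q) − 1, so its minimum is min A + min B − 1.
A'(p) = 24(p - 1)(p + 1)(p + 4) vanishes at p ∈ {-4, -1, 1}; B'(q) = 2q - 6 vanishes at q ∈ {3}.
Local minima of A (where A''>0): A(-4)=-320, A(1)=-70. Local minima of B: B(3)=-9.
So the global minimum of V is A(-4) + B(3) − 1 = -320 − 9 − 1 = -330, attained at (-4, 3).

(-4, 3)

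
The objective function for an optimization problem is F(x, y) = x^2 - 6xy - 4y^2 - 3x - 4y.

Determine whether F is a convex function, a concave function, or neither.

neither

F is quadratic, so its Hessian is the constant matrix H = [[2, -6], [-6, -8]].
det(H) = -52, tr(H) = -6.
det(H) < 0, so H is indefinite: neither convex nor concave.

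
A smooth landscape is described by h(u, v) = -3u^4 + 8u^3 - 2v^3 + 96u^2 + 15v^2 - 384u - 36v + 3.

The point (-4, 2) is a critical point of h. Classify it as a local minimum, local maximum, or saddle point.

saddle point

The mixed partial ∂²h/∂u∂v is 0, so the Hessian at any point is diag(h_uu, h_vv) = diag(12(-3u^2 + 4u + 16), 6(-2v + 5)).
At (-4, 2): H = diag(-576, 6).
The eigenvalues have opposite signs, so H is indefinite: a saddle point.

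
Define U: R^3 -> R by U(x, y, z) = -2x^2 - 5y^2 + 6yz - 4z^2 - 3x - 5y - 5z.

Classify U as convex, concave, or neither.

U is quadratic, so its Hessian is the constant matrix H = [[-4, 0, 0], [0, -10, 6], [0, 6, -8]].
Leading principal minors: -4, 40, -176.
Signs alternate −, +, − ⇒ H ≺ 0 ⇒ concave.

concave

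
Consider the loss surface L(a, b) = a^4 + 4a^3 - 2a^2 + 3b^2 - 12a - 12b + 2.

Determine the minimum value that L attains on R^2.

L(a,b) separates as P(a) + Q(b) + 2, so its minimum is min P + min Q + 2.
P'(a) = 4(a - 1)(a + 1)(a + 3) vanishes at a ∈ {-3, -1, 1}; Q'(b) = 6b - 12 vanishes at b ∈ {2}.
Local minima of P (where P''>0): P(-3)=-9, P(1)=-9. Local minima of Q: Q(2)=-12.
So the global minimum of L is P(-3) + Q(2) + 2 = -9 − 12 + 2 = -19, attained at (-3, 2).

-19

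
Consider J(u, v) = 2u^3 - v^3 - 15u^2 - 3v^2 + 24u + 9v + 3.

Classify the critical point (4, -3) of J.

local minimum

The mixed partial ∂²J/∂u∂v is 0, so the Hessian at any point is diag(J_uu, J_vv) = diag(6(2u - 5), -6(v + 1)).
At (4, -3): H = diag(18, 12).
Both eigenvalues are positive, so H is positive definite: a local minimum.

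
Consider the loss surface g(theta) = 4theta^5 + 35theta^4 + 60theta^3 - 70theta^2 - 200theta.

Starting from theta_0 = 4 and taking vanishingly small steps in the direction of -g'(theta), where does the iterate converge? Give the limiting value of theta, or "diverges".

g'(theta) = 20(theta - 1)(theta + 1)(theta + 2)(theta + 5), so g'(4) = 16200.
Gradient descent moves in the -g' direction, i.e. theta is decreasing.
The nearest critical point in that direction is theta = 1, where g'' = 720 > 0 (a local minimum). The iterate converges there.

1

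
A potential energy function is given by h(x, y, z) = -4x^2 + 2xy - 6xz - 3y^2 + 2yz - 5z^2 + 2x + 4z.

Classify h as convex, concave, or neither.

h is quadratic, so its Hessian is the constant matrix H = [[-8, 2, -6], [2, -6, 2], [-6, 2, -10]].
Leading principal minors: -8, 44, -240.
Signs alternate −, +, − ⇒ H ≺ 0 ⇒ concave.

concave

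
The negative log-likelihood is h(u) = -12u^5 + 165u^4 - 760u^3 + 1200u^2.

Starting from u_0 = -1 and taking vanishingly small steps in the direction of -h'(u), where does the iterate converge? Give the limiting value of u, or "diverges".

0

h'(u) = -60u(u - 5)(u - 4)(u - 2), so h'(-1) = -5400.
Gradient descent moves in the -h' direction, i.e. u is increasing.
The nearest critical point in that direction is u = 0, where h'' = 2400 > 0 (a local minimum). The iterate converges there.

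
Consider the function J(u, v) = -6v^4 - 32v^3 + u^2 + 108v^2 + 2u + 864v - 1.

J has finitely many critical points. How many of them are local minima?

J separates as a function of u plus a function of v, so ∇J=0 decouples.
∂J/∂u = 2(u + 1) = 0 at u ∈ {-1}; ∂J/∂v = -24(v - 3)(v + 3)(v + 4) = 0 at v ∈ {-4, -3, 3}.
The Hessian is diagonal: diag(J_uu, J_vv). Second derivatives: J_uu(-1)=2; J_vv(-4)=-168, J_vv(-3)=144, J_vv(3)=-1008.
Local minima occur where both diagonal entries positive: (-1, -3). Count: 1.

1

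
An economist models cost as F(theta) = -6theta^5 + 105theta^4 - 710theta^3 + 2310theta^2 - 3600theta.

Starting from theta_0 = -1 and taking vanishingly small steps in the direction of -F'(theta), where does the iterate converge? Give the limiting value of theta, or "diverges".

2

F'(theta) = -30(theta - 5)(theta - 4)(theta - 3)(theta - 2), so F'(-1) = -10800.
Gradient descent moves in the -F' direction, i.e. theta is increasing.
The nearest critical point in that direction is theta = 2, where F'' = 180 > 0 (a local minimum). The iterate converges there.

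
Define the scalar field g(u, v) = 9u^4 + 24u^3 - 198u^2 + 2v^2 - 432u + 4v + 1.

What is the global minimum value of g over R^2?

g(u,v) separates as P(u) + Q(v) + 1, so its minimum is min P + min Q + 1.
P'(u) = 36(u - 3)(u + 1)(u + 4) vanishes at u ∈ {-4, -1, 3}; Q'(v) = 4v + 4 vanishes at v ∈ {-1}.
Local minima of P (where P''>0): P(-4)=-672, P(3)=-1701. Local minima of Q: Q(-1)=-2.
So the global minimum of g is P(3) + Q(-1) + 1 = -1701 − 2 + 1 = -1702, attained at (3, -1).

-1702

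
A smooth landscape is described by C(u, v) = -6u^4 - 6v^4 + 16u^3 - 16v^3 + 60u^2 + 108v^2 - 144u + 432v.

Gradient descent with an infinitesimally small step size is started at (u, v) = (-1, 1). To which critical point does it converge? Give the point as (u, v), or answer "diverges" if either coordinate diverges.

(1, -2)

C is separable, so gradient descent decouples: u follows -∂C/∂u, v follows -∂C/∂v.
∂C/∂u = -24(u - 3)(u - 1)(u + 2); at u=-1 this is -192, so u increases.
∂C/∂v = -24(v - 3)(v + 2)(v + 3); at v=1 this is 576, so v decreases.
u converges to its nearest critical value 1 (a local min of the u-part); v converges to -2. The iterate converges to (1, -2).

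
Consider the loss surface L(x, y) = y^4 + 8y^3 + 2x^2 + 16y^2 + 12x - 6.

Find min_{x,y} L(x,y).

-24

L(x,y) separates as P(x) + Q(y) − 6, so its minimum is min P + min Q − 6.
P'(x) = 4x + 12 vanishes at x ∈ {-3}; Q'(y) = 4y(y + 2)(y + 4) vanishes at y ∈ {-4, -2, 0}.
Local minima of P (where P''>0): P(-3)=-18. Local minima of Q: Q(-4)=0, Q(0)=0.
So the global minimum of L is P(-3) + Q(-4) − 6 = -18 + 0 − 6 = -24, attained at (-3, -4).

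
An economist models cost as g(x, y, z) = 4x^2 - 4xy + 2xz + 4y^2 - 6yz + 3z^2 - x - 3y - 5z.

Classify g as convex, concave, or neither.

g is quadratic, so its Hessian is the constant matrix H = [[8, -4, 2], [-4, 8, -6], [2, -6, 6]].
Leading principal minors: 8, 48, 64.
All positive ⇒ H ≻ 0 ⇒ convex.

convex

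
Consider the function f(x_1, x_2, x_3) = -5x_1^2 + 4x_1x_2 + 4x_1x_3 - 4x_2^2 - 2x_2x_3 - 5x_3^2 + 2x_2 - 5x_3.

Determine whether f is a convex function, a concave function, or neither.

concave

f is quadratic, so its Hessian is the constant matrix H = [[-10, 4, 4], [4, -8, -2], [4, -2, -10]].
Leading principal minors: -10, 64, -536.
Signs alternate −, +, − ⇒ H ≺ 0 ⇒ concave.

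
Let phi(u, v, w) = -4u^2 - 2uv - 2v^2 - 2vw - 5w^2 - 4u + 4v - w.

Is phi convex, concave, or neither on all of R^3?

concave

phi is quadratic, so its Hessian is the constant matrix H = [[-8, -2, 0], [-2, -4, -2], [0, -2, -10]].
Leading principal minors: -8, 28, -248.
Signs alternate −, +, − ⇒ H ≺ 0 ⇒ concave.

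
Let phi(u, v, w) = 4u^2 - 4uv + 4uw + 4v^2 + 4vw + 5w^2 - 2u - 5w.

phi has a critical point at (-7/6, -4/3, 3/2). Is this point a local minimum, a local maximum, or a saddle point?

The Hessian is constant: H = [[8, -4, 4], [-4, 8, 4], [4, 4, 10]].
Leading principal minors: Δ₁ = 8, Δ₂ = 48, Δ₃ = 96.
All leading minors are positive, so H is positive definite: a local minimum.

local minimum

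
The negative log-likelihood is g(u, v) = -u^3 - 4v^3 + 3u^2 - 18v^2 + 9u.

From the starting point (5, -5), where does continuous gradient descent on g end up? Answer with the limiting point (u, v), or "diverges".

g is separable, so gradient descent decouples: u follows -∂g/∂u, v follows -∂g/∂v.
∂g/∂u = -3(u - 3)(u + 1); at u=5 this is -36, so u increases.
∂g/∂v = -12v(v + 3); at v=-5 this is -120, so v increases.
The u-coordinate has no critical point in that direction and runs off to infinity.

diverges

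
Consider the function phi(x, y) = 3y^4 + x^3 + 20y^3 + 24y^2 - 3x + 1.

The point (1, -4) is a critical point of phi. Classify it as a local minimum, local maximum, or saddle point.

local minimum

The mixed partial ∂²phi/∂x∂y is 0, so the Hessian at any point is diag(phi_xx, phi_yy) = diag(6x, 12(3y^2 + 10y + 4)).
At (1, -4): H = diag(6, 144).
Both eigenvalues are positive, so H is positive definite: a local minimum.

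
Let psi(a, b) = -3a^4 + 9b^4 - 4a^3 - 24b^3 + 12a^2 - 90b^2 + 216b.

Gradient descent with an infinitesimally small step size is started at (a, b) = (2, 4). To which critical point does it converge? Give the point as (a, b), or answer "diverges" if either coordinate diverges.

psi is separable, so gradient descent decouples: a follows -∂psi/∂a, b follows -∂psi/∂b.
∂psi/∂a = -12a(a - 1)(a + 2); at a=2 this is -96, so a increases.
∂psi/∂b = 36(b - 3)(b - 1)(b + 2); at b=4 this is 648, so b decreases.
The a-coordinate has no critical point in that direction and runs off to infinity.

diverges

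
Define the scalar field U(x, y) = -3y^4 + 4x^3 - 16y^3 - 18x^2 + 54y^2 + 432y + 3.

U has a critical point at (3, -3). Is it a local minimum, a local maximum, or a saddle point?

The mixed partial ∂²U/∂x∂y is 0, so the Hessian at any point is diag(U_xx, U_yy) = diag(12(2x - 3), 12(-3y^2 - 8y + 9)).
At (3, -3): H = diag(36, 72).
Both eigenvalues are positive, so H is positive definite: a local minimum.

local minimum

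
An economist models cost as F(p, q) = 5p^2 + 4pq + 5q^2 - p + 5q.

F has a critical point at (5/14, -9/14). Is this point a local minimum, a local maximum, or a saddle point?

The Hessian of F is constant: H = [[10, 4], [4, 10]].
det(H) = 10·10 − 4² = 84.
det(H) > 0 and tr(H) = 20 > 0, so H is positive definite and the point is a local minimum.

local minimum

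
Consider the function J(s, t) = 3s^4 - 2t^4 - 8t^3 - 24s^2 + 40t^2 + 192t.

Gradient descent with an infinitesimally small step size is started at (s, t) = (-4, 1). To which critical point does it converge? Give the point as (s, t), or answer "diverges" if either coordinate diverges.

(-2, -2)

J is separable, so gradient descent decouples: s follows -∂J/∂s, t follows -∂J/∂t.
∂J/∂s = 12s(s - 2)(s + 2); at s=-4 this is -576, so s increases.
∂J/∂t = -8(t - 3)(t + 2)(t + 4); at t=1 this is 240, so t decreases.
s converges to its nearest critical value -2 (a local min of the s-part); t converges to -2. The iterate converges to (-2, -2).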